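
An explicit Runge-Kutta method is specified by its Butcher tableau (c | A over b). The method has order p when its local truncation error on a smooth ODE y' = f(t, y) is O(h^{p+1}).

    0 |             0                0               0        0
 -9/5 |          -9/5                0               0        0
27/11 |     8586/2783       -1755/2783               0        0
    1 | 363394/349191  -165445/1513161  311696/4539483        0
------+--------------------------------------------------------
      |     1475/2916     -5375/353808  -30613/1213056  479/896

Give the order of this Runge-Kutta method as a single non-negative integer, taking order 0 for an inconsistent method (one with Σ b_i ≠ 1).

b = (1475/2916, -5375/353808, -30613/1213056, 479/896)
c = (0, -9/5, 27/11, 1)
Ac = (0, 0, 3159/2783, 175/479)
Σ b_i: 1475/2916·1 + (-5375/353808)·1 + (-30613/1213056)·1 + 479/896·1 = 1 ✓
b·c: (-5375/353808)·(-9/5) + (-30613/1213056)·27/11 + 479/896·1 = 1/2 ✓
b·c²: (-5375/353808)·81/25 + (-30613/1213056)·729/121 + 479/896·1 = 1/3 ✓
b·Ac: (-30613/1213056)·3159/2783 + 479/896·175/479 = 1/6 ✓
b·c³: (-5375/353808)·(-729/125) + (-30613/1213056)·19683/1331 + 479/896·1 = 1/4 ✓
b·(c∘Ac): (-30613/1213056)·85293/30613 + 479/896·175/479 = 1/8 ✓
b·Ac²: (-30613/1213056)·(-28431/13915) + 479/896·427/7185 = 1/12 ✓
b·A²c: 479/896·112/1437 = 1/24 ✓; 4 stages ⇒ order 4.

4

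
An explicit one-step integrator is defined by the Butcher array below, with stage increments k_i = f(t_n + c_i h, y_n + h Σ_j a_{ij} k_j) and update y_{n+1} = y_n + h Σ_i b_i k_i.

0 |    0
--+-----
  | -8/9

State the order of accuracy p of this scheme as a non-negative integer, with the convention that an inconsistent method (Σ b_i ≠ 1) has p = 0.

0

b = (-8/9)
c = (0)
Σ b_i: (-8/9)·1 = -8/9 ≠ 1 ⇒ order 0.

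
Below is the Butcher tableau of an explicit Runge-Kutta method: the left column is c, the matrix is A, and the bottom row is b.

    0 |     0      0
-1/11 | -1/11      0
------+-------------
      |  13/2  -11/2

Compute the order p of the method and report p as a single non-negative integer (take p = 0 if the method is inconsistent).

b = (13/2, -11/2)
c = (0, -1/11)
Σ b_i: 13/2·1 + (-11/2)·1 = 1 ✓
b·c: (-11/2)·(-1/11) = 1/2 ✓; 2 stages ⇒ order 2.

2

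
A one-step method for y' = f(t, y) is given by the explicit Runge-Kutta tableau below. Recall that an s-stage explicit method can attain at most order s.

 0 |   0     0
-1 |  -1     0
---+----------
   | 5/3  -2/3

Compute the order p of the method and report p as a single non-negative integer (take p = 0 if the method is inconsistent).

b = (5/3, -2/3)
c = (0, -1)
Σ b_i: 5/3·1 + (-2/3)·1 = 1 ✓
b·c: (-2/3)·(-1) = 2/3 ≠ 1/2 ⇒ order 1.

1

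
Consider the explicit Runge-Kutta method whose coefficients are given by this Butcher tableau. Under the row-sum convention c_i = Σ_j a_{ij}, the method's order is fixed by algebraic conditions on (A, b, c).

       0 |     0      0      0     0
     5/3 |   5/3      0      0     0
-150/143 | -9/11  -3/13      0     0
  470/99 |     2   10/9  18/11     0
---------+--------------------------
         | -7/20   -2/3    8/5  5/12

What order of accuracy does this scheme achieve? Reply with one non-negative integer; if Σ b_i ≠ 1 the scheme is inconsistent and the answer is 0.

b = (-7/20, -2/3, 8/5, 5/12)
c = (0, 5/3, -150/143, 470/99)
Ac = (0, 0, -5/13, 5750/42471)
Σ b_i: (-7/20)·1 + (-2/3)·1 + 8/5·1 + 5/12·1 = 1 ✓
b·c: (-2/3)·5/3 + 8/5·(-150/143) + 5/12·470/99 = -6265/7722 ≠ 1/2 ⇒ order 1.

1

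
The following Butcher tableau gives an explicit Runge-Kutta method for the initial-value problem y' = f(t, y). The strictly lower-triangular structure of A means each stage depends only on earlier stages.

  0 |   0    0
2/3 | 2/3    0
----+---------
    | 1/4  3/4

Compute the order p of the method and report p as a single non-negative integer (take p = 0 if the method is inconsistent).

2

b = (1/4, 3/4)
c = (0, 2/3)
Σ b_i: 1/4·1 + 3/4·1 = 1 ✓
b·c: 3/4·2/3 = 1/2 ✓; 2 stages ⇒ order 2.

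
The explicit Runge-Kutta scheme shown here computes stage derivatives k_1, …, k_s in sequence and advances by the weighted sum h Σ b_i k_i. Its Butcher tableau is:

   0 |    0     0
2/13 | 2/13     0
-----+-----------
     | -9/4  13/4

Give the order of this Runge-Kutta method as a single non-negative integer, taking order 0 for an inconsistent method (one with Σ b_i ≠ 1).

b = (-9/4, 13/4)
c = (0, 2/13)
Σ b_i: (-9/4)·1 + 13/4·1 = 1 ✓
b·c: 13/4·2/13 = 1/2 ✓; 2 stages ⇒ order 2.

2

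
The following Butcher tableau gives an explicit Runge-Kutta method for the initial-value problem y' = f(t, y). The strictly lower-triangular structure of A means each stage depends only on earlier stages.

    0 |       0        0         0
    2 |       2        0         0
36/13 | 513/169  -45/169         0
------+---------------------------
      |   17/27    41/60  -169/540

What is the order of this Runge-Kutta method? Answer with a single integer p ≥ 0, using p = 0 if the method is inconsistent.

b = (17/27, 41/60, -169/540)
c = (0, 2, 36/13)
Ac = (0, 0, -90/169)
Σ b_i: 17/27·1 + 41/60·1 + (-169/540)·1 = 1 ✓
b·c: 41/60·2 + (-169/540)·36/13 = 1/2 ✓
b·c²: 41/60·4 + (-169/540)·1296/169 = 1/3 ✓
b·Ac: (-169/540)·(-90/169) = 1/6 ✓; 3 stages ⇒ order 3.

3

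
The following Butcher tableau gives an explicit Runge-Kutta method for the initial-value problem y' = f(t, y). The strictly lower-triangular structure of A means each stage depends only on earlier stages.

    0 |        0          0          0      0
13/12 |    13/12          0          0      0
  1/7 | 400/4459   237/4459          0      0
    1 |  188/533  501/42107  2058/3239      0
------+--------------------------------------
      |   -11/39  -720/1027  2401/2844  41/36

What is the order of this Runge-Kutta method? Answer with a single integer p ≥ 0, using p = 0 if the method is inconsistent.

4

b = (-11/39, -720/1027, 2401/2844, 41/36)
c = (0, 13/12, 1/7, 1)
Ac = (0, 0, 79/1372, 17/164)
Σ b_i: (-11/39)·1 + (-720/1027)·1 + 2401/2844·1 + 41/36·1 = 1 ✓
b·c: (-720/1027)·13/12 + 2401/2844·1/7 + 41/36·1 = 1/2 ✓
b·c²: (-720/1027)·169/144 + 2401/2844·1/49 + 41/36·1 = 1/3 ✓
b·Ac: 2401/2844·79/1372 + 41/36·17/164 = 1/6 ✓
b·c³: (-720/1027)·2197/1728 + 2401/2844·1/343 + 41/36·1 = 1/4 ✓
b·(c∘Ac): 2401/2844·79/9604 + 41/36·17/164 = 1/8 ✓
b·Ac²: 2401/2844·1027/16464 + 41/36·53/1968 = 1/12 ✓
b·A²c: 41/36·3/82 = 1/24 ✓; 4 stages ⇒ order 4.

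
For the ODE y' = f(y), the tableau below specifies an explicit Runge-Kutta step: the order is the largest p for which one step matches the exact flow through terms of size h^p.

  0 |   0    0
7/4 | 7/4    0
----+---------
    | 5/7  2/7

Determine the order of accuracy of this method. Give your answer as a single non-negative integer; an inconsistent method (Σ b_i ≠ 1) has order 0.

b = (5/7, 2/7)
c = (0, 7/4)
Σ b_i: 5/7·1 + 2/7·1 = 1 ✓
b·c: 2/7·7/4 = 1/2 ✓; 2 stages ⇒ order 2.

2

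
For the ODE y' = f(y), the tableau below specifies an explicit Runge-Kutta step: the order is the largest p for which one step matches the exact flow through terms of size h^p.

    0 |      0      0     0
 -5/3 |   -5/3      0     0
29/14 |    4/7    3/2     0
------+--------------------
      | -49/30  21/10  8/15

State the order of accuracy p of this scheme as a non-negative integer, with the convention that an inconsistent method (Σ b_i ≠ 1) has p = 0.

1

b = (-49/30, 21/10, 8/15)
c = (0, -5/3, 29/14)
Ac = (0, 0, -5/2)
Σ b_i: (-49/30)·1 + 21/10·1 + 8/15·1 = 1 ✓
b·c: 21/10·(-5/3) + 8/15·29/14 = -503/210 ≠ 1/2 ⇒ order 1.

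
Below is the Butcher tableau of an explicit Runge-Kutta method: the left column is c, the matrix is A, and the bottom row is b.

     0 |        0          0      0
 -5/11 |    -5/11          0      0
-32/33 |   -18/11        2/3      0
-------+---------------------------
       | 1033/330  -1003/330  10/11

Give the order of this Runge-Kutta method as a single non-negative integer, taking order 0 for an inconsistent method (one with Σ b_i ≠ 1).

2

b = (1033/330, -1003/330, 10/11)
c = (0, -5/11, -32/33)
Ac = (0, 0, -10/33)
Σ b_i: 1033/330·1 + (-1003/330)·1 + 10/11·1 = 1 ✓
b·c: (-1003/330)·(-5/11) + 10/11·(-32/33) = 1/2 ✓
b·c²: (-1003/330)·25/121 + 10/11·1024/1089 = 5435/23958 ≠ 1/3 ⇒ order 2.
b·Ac: 10/11·(-10/33) = -100/363 ≠ 1/6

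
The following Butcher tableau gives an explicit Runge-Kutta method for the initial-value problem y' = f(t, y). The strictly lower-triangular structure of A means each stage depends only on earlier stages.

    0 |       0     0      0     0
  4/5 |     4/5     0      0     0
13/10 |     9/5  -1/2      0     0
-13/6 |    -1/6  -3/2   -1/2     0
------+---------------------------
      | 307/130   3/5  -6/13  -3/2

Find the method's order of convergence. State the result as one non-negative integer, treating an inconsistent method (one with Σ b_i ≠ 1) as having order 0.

b = (307/130, 3/5, -6/13, -3/2)
c = (0, 4/5, 13/10, -13/6)
Ac = (0, 0, -2/5, -37/20)
Σ b_i: 307/130·1 + 3/5·1 + (-6/13)·1 + (-3/2)·1 = 1 ✓
b·c: 3/5·4/5 + (-6/13)·13/10 + (-3/2)·(-13/6) = 313/100 ≠ 1/2 ⇒ order 1.

1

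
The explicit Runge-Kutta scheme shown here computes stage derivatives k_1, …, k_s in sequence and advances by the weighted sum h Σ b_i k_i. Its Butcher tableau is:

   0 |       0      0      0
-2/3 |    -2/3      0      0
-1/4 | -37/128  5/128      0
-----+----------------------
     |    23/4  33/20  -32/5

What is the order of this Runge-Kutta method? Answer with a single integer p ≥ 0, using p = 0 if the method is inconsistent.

3

b = (23/4, 33/20, -32/5)
c = (0, -2/3, -1/4)
Ac = (0, 0, -5/192)
Σ b_i: 23/4·1 + 33/20·1 + (-32/5)·1 = 1 ✓
b·c: 33/20·(-2/3) + (-32/5)·(-1/4) = 1/2 ✓
b·c²: 33/20·4/9 + (-32/5)·1/16 = 1/3 ✓
b·Ac: (-32/5)·(-5/192) = 1/6 ✓; 3 stages ⇒ order 3.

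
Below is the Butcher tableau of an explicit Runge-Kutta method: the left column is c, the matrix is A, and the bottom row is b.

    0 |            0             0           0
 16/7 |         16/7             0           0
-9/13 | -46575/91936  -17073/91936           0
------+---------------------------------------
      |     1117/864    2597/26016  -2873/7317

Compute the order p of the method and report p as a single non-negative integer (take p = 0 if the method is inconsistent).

3

b = (1117/864, 2597/26016, -2873/7317)
c = (0, 16/7, -9/13)
Ac = (0, 0, -2439/5746)
Σ b_i: 1117/864·1 + 2597/26016·1 + (-2873/7317)·1 = 1 ✓
b·c: 2597/26016·16/7 + (-2873/7317)·(-9/13) = 1/2 ✓
b·c²: 2597/26016·256/49 + (-2873/7317)·81/169 = 1/3 ✓
b·Ac: (-2873/7317)·(-2439/5746) = 1/6 ✓; 3 stages ⇒ order 3.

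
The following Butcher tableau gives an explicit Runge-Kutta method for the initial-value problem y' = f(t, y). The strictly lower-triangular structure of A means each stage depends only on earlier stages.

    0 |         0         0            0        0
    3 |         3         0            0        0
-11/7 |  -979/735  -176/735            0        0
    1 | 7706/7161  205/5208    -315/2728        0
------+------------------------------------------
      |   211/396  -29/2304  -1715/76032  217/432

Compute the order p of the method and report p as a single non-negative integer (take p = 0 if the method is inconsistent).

4

b = (211/396, -29/2304, -1715/76032, 217/432)
c = (0, 3, -11/7, 1)
Ac = (0, 0, -176/245, 65/217)
Σ b_i: 211/396·1 + (-29/2304)·1 + (-1715/76032)·1 + 217/432·1 = 1 ✓
b·c: (-29/2304)·3 + (-1715/76032)·(-11/7) + 217/432·1 = 1/2 ✓
b·c²: (-29/2304)·9 + (-1715/76032)·121/49 + 217/432·1 = 1/3 ✓
b·Ac: (-1715/76032)·(-176/245) + 217/432·65/217 = 1/6 ✓
b·c³: (-29/2304)·27 + (-1715/76032)·(-1331/343) + 217/432·1 = 1/4 ✓
b·(c∘Ac): (-1715/76032)·1936/1715 + 217/432·65/217 = 1/8 ✓
b·Ac²: (-1715/76032)·(-528/245) + 217/432·15/217 = 1/12 ✓
b·A²c: 217/432·18/217 = 1/24 ✓; 4 stages ⇒ order 4.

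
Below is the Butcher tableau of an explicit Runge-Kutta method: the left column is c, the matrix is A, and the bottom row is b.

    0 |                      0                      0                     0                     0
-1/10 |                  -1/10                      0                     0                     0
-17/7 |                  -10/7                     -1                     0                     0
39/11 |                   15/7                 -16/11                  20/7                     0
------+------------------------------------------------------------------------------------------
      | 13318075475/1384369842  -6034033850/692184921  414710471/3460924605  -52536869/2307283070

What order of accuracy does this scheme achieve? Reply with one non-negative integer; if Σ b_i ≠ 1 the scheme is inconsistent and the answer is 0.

b = (13318075475/1384369842, -6034033850/692184921, 414710471/3460924605, -52536869/2307283070)
c = (0, -1/10, -17/7, 39/11)
Ac = (0, 0, 1/10, -18308/2695)
Σ b_i: 13318075475/1384369842·1 + (-6034033850/692184921)·1 + 414710471/3460924605·1 + (-52536869/2307283070)·1 = 1 ✓
b·c: (-6034033850/692184921)·(-1/10) + 414710471/3460924605·(-17/7) + (-52536869/2307283070)·39/11 = 1/2 ✓
b·c²: (-6034033850/692184921)·1/100 + 414710471/3460924605·289/49 + (-52536869/2307283070)·1521/121 = 1/3 ✓
b·Ac: 414710471/3460924605·1/10 + (-52536869/2307283070)·(-18308/2695) = 1/6 ✓
b·c³: (-6034033850/692184921)·(-1/1000) + 414710471/3460924605·(-4913/343) + (-52536869/2307283070)·59319/1331 = -967337458827/355321592780 ≠ 1/4 ⇒ order 3.
b·(c∘Ac): 414710471/3460924605·(-17/70) + (-52536869/2307283070)·(-714012/29645) = 3594685399/6921849210 ≠ 1/8
b·Ac²: 414710471/3460924605·(-1/100) + (-52536869/2307283070)·1588128/94325 = -37267260761/96905888940 ≠ 1/12
b·A²c: (-52536869/2307283070)·2/7 = -7505267/1153641535 ≠ 1/24

3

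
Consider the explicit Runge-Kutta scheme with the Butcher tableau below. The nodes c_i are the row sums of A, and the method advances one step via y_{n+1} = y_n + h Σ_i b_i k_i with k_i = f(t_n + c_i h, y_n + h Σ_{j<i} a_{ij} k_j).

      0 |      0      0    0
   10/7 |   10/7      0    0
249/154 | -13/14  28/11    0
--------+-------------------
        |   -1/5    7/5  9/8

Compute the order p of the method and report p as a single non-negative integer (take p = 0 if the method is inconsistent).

b = (-1/5, 7/5, 9/8)
c = (0, 10/7, 249/154)
Ac = (0, 0, 40/11)
Σ b_i: (-1/5)·1 + 7/5·1 + 9/8·1 = 93/40 ≠ 1 ⇒ order 0.

0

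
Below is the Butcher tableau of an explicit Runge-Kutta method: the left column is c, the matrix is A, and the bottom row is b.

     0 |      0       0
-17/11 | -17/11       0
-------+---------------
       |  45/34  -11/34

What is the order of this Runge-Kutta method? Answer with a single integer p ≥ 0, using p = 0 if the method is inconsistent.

2

b = (45/34, -11/34)
c = (0, -17/11)
Σ b_i: 45/34·1 + (-11/34)·1 = 1 ✓
b·c: (-11/34)·(-17/11) = 1/2 ✓; 2 stages ⇒ order 2.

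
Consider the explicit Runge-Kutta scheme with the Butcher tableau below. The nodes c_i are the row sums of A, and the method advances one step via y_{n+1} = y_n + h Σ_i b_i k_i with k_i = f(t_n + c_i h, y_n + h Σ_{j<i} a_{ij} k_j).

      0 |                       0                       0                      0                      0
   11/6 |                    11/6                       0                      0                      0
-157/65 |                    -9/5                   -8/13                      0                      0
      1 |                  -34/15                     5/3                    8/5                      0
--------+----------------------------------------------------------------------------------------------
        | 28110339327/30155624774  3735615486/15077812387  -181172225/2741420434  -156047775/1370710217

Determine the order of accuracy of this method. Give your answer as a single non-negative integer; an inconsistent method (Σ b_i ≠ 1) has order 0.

b = (28110339327/30155624774, 3735615486/15077812387, -181172225/2741420434, -156047775/1370710217)
c = (0, 11/6, -157/65, 1)
Ac = (0, 0, -44/39, -4733/5850)
Σ b_i: 28110339327/30155624774·1 + 3735615486/15077812387·1 + (-181172225/2741420434)·1 + (-156047775/1370710217)·1 = 1 ✓
b·c: 3735615486/15077812387·11/6 + (-181172225/2741420434)·(-157/65) + (-156047775/1370710217)·1 = 1/2 ✓
b·c²: 3735615486/15077812387·121/36 + (-181172225/2741420434)·24649/4225 + (-156047775/1370710217)·1 = 1/3 ✓
b·Ac: (-181172225/2741420434)·(-44/39) + (-156047775/1370710217)·(-4733/5850) = 1/6 ✓
b·c³: 3735615486/15077812387·1331/216 + (-181172225/2741420434)·(-3869893/274625) + (-156047775/1370710217)·1 = 7518625377259/3207461907780 ≠ 1/4 ⇒ order 3.
b·(c∘Ac): (-181172225/2741420434)·6908/2535 + (-156047775/1370710217)·(-4733/5850) = -723597823/8224261302 ≠ 1/8
b·Ac²: (-181172225/2741420434)·(-242/117) + (-156047775/1370710217)·34077361/2281500 = -5015610766189/3207461907780 ≠ 1/12
b·A²c: (-156047775/1370710217)·(-352/195) = 281686240/1370710217 ≠ 1/24

3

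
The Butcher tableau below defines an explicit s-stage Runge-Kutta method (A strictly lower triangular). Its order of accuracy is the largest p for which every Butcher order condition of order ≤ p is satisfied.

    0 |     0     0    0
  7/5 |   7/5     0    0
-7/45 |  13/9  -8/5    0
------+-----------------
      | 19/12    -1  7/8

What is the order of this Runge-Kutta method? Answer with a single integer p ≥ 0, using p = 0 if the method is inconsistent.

b = (19/12, -1, 7/8)
c = (0, 7/5, -7/45)
Ac = (0, 0, -56/25)
Σ b_i: 19/12·1 + (-1)·1 + 7/8·1 = 35/24 ≠ 1 ⇒ order 0.

0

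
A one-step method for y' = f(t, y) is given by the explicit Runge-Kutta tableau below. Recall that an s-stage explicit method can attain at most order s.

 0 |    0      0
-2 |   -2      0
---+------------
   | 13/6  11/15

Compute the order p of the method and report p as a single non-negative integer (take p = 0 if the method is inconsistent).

0

b = (13/6, 11/15)
c = (0, -2)
Σ b_i: 13/6·1 + 11/15·1 = 29/10 ≠ 1 ⇒ order 0.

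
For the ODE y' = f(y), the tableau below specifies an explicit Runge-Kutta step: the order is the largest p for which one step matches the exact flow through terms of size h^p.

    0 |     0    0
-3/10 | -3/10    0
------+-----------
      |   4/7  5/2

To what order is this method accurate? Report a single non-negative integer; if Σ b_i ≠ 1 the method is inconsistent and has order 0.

b = (4/7, 5/2)
c = (0, -3/10)
Σ b_i: 4/7·1 + 5/2·1 = 43/14 ≠ 1 ⇒ order 0.

0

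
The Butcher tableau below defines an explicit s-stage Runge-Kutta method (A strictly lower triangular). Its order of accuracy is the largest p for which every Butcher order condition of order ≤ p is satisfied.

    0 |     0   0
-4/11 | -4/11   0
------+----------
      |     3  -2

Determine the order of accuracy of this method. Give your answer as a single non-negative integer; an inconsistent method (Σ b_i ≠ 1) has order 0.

1

b = (3, -2)
c = (0, -4/11)
Σ b_i: 3·1 + (-2)·1 = 1 ✓
b·c: (-2)·(-4/11) = 8/11 ≠ 1/2 ⇒ order 1.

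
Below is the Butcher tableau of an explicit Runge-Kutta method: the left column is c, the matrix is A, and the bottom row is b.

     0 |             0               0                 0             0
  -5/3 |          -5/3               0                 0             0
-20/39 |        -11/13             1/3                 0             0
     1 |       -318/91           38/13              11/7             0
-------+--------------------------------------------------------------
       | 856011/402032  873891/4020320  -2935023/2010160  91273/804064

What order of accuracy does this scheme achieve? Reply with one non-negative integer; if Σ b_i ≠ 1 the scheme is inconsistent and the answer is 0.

3

b = (856011/402032, 873891/4020320, -2935023/2010160, 91273/804064)
c = (0, -5/3, -20/39, 1)
Ac = (0, 0, -5/9, -1550/273)
Σ b_i: 856011/402032·1 + 873891/4020320·1 + (-2935023/2010160)·1 + 91273/804064·1 = 1 ✓
b·c: 873891/4020320·(-5/3) + (-2935023/2010160)·(-20/39) + 91273/804064·1 = 1/2 ✓
b·c²: 873891/4020320·25/9 + (-2935023/2010160)·400/1521 + 91273/804064·1 = 1/3 ✓
b·Ac: (-2935023/2010160)·(-5/9) + 91273/804064·(-1550/273) = 1/6 ✓
b·c³: 873891/4020320·(-125/27) + (-2935023/2010160)·(-8000/59319) + 91273/804064·1 = -8183473/11759436 ≠ 1/4 ⇒ order 3.
b·(c∘Ac): (-2935023/2010160)·100/351 + 91273/804064·(-1550/273) = -3837115/3618288 ≠ 1/8
b·Ac²: (-2935023/2010160)·25/27 + 91273/804064·90850/10647 = -9015445/23518872 ≠ 1/12
b·A²c: 91273/804064·(-55/63) = -717145/7236576 ≠ 1/24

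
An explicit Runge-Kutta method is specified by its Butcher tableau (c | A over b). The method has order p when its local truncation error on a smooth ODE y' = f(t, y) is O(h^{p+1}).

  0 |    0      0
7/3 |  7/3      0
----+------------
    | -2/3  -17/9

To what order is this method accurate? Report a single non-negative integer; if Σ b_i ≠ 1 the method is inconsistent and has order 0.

b = (-2/3, -17/9)
c = (0, 7/3)
Σ b_i: (-2/3)·1 + (-17/9)·1 = -23/9 ≠ 1 ⇒ order 0.

0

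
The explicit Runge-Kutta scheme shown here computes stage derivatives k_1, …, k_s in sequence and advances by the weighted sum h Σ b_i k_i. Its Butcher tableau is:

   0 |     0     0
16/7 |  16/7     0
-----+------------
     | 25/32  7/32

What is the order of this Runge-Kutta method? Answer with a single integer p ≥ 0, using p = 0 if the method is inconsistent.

b = (25/32, 7/32)
c = (0, 16/7)
Σ b_i: 25/32·1 + 7/32·1 = 1 ✓
b·c: 7/32·16/7 = 1/2 ✓; 2 stages ⇒ order 2.

2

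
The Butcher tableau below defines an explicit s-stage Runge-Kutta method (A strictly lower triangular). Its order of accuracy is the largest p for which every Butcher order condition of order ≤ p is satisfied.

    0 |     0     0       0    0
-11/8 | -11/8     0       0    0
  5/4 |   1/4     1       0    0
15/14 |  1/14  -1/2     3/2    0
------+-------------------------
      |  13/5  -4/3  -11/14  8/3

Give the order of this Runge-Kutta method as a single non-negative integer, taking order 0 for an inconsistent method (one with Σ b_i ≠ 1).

b = (13/5, -4/3, -11/14, 8/3)
c = (0, -11/8, 5/4, 15/14)
Ac = (0, 0, -11/8, 41/16)
Σ b_i: 13/5·1 + (-4/3)·1 + (-11/14)·1 + 8/3·1 = 661/210 ≠ 1 ⇒ order 0.

0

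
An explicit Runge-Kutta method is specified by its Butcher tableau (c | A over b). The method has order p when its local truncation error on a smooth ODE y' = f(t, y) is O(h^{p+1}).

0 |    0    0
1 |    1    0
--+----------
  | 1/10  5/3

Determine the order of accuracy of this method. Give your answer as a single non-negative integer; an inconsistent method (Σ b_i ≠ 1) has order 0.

b = (1/10, 5/3)
c = (0, 1)
Σ b_i: 1/10·1 + 5/3·1 = 53/30 ≠ 1 ⇒ order 0.

0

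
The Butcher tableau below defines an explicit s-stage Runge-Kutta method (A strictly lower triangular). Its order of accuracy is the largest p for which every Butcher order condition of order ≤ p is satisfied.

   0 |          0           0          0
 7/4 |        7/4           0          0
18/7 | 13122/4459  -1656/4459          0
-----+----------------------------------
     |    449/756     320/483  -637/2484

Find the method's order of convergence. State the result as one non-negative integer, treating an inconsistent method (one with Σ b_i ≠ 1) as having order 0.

3

b = (449/756, 320/483, -637/2484)
c = (0, 7/4, 18/7)
Ac = (0, 0, -414/637)
Σ b_i: 449/756·1 + 320/483·1 + (-637/2484)·1 = 1 ✓
b·c: 320/483·7/4 + (-637/2484)·18/7 = 1/2 ✓
b·c²: 320/483·49/16 + (-637/2484)·324/49 = 1/3 ✓
b·Ac: (-637/2484)·(-414/637) = 1/6 ✓; 3 stages ⇒ order 3.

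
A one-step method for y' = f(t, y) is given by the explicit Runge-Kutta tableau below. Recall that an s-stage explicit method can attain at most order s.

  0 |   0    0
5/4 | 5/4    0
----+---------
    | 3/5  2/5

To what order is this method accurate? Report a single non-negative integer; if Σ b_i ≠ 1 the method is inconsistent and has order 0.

b = (3/5, 2/5)
c = (0, 5/4)
Σ b_i: 3/5·1 + 2/5·1 = 1 ✓
b·c: 2/5·5/4 = 1/2 ✓; 2 stages ⇒ order 2.

2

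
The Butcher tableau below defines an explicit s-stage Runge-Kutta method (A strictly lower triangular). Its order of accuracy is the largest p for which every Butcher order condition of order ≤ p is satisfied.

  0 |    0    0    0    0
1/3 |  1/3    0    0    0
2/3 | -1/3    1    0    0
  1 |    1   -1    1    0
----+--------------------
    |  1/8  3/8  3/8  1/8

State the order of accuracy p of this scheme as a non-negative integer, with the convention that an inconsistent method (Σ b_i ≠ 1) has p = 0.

4

b = (1/8, 3/8, 3/8, 1/8)
c = (0, 1/3, 2/3, 1)
Ac = (0, 0, 1/3, 1/3)
Σ b_i: 1/8·1 + 3/8·1 + 3/8·1 + 1/8·1 = 1 ✓
b·c: 3/8·1/3 + 3/8·2/3 + 1/8·1 = 1/2 ✓
b·c²: 3/8·1/9 + 3/8·4/9 + 1/8·1 = 1/3 ✓
b·Ac: 3/8·1/3 + 1/8·1/3 = 1/6 ✓
b·c³: 3/8·1/27 + 3/8·8/27 + 1/8·1 = 1/4 ✓
b·(c∘Ac): 3/8·2/9 + 1/8·1/3 = 1/8 ✓
b·Ac²: 3/8·1/9 + 1/8·1/3 = 1/12 ✓
b·A²c: 1/8·1/3 = 1/24 ✓; 4 stages ⇒ order 4.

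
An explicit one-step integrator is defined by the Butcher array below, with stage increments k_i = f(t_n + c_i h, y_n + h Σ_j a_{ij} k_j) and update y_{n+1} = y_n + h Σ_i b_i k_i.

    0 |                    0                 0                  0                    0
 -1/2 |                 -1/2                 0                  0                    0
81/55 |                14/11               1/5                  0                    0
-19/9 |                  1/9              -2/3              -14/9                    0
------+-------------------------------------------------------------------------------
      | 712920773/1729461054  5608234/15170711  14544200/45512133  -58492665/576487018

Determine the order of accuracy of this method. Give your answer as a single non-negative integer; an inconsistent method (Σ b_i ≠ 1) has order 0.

b = (712920773/1729461054, 5608234/15170711, 14544200/45512133, -58492665/576487018)
c = (0, -1/2, 81/55, -19/9)
Ac = (0, 0, -1/10, -323/165)
Σ b_i: 712920773/1729461054·1 + 5608234/15170711·1 + 14544200/45512133·1 + (-58492665/576487018)·1 = 1 ✓
b·c: 5608234/15170711·(-1/2) + 14544200/45512133·81/55 + (-58492665/576487018)·(-19/9) = 1/2 ✓
b·c²: 5608234/15170711·1/4 + 14544200/45512133·6561/3025 + (-58492665/576487018)·361/81 = 1/3 ✓
b·Ac: 14544200/45512133·(-1/10) + (-58492665/576487018)·(-323/165) = 1/6 ✓
b·c³: 5608234/15170711·(-1/8) + 14544200/45512133·531441/166375 + (-58492665/576487018)·(-6859/729) = 173849491513/90114023340 ≠ 1/4 ⇒ order 3.
b·(c∘Ac): 14544200/45512133·(-81/550) + (-58492665/576487018)·6137/1485 = -14150623/30341422 ≠ 1/8
b·Ac²: 14544200/45512133·1/20 + (-58492665/576487018)·(-64261/18150) = 71381504083/190240715940 ≠ 1/12
b·A²c: (-58492665/576487018)·7/45 = -9098859/576487018 ≠ 1/24

3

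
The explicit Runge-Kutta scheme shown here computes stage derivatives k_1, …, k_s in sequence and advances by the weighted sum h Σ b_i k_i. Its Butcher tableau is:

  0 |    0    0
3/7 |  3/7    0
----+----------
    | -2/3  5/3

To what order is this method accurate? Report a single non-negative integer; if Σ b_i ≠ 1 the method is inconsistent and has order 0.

b = (-2/3, 5/3)
c = (0, 3/7)
Σ b_i: (-2/3)·1 + 5/3·1 = 1 ✓
b·c: 5/3·3/7 = 5/7 ≠ 1/2 ⇒ order 1.

1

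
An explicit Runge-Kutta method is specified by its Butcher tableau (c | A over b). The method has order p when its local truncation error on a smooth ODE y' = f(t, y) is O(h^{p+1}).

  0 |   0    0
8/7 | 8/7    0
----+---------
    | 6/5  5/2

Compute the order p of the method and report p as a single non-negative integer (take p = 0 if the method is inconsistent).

0

b = (6/5, 5/2)
c = (0, 8/7)
Σ b_i: 6/5·1 + 5/2·1 = 37/10 ≠ 1 ⇒ order 0.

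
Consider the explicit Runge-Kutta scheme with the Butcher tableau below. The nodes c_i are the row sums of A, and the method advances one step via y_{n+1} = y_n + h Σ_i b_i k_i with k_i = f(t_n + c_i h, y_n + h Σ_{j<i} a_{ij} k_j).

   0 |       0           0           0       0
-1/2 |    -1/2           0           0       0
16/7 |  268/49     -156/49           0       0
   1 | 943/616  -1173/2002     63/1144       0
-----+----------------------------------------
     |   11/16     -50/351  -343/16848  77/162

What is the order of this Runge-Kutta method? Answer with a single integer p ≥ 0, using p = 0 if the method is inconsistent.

4

b = (11/16, -50/351, -343/16848, 77/162)
c = (0, -1/2, 16/7, 1)
Ac = (0, 0, 78/49, 129/308)
Σ b_i: 11/16·1 + (-50/351)·1 + (-343/16848)·1 + 77/162·1 = 1 ✓
b·c: (-50/351)·(-1/2) + (-343/16848)·16/7 + 77/162·1 = 1/2 ✓
b·c²: (-50/351)·1/4 + (-343/16848)·256/49 + 77/162·1 = 1/3 ✓
b·Ac: (-343/16848)·78/49 + 77/162·129/308 = 1/6 ✓
b·c³: (-50/351)·(-1/8) + (-343/16848)·4096/343 + 77/162·1 = 1/4 ✓
b·(c∘Ac): (-343/16848)·1248/343 + 77/162·129/308 = 1/8 ✓
b·Ac²: (-343/16848)·(-39/49) + 77/162·87/616 = 1/12 ✓
b·A²c: 77/162·27/308 = 1/24 ✓; 4 stages ⇒ order 4.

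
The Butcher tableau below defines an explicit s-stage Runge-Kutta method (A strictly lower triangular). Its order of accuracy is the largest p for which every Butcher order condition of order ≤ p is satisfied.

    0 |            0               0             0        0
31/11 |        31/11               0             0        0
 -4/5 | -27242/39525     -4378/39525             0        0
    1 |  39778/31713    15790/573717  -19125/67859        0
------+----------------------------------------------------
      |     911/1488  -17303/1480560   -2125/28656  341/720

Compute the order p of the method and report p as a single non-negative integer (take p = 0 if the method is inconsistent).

4

b = (911/1488, -17303/1480560, -2125/28656, 341/720)
c = (0, 31/11, -4/5, 1)
Ac = (0, 0, -398/1275, 10/33)
Σ b_i: 911/1488·1 + (-17303/1480560)·1 + (-2125/28656)·1 + 341/720·1 = 1 ✓
b·c: (-17303/1480560)·31/11 + (-2125/28656)·(-4/5) + 341/720·1 = 1/2 ✓
b·c²: (-17303/1480560)·961/121 + (-2125/28656)·16/25 + 341/720·1 = 1/3 ✓
b·Ac: (-2125/28656)·(-398/1275) + 341/720·10/33 = 1/6 ✓
b·c³: (-17303/1480560)·29791/1331 + (-2125/28656)·(-64/125) + 341/720·1 = 1/4 ✓
b·(c∘Ac): (-2125/28656)·1592/6375 + 341/720·10/33 = 1/8 ✓
b·Ac²: (-2125/28656)·(-12338/14025) + 341/720·430/11253 = 1/12 ✓
b·A²c: 341/720·30/341 = 1/24 ✓; 4 stages ⇒ order 4.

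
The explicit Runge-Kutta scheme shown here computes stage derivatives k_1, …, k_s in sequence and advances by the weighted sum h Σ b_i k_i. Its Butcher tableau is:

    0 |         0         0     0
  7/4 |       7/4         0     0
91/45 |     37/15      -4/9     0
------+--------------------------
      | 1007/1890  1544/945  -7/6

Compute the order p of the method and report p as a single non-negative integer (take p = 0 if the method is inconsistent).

2

b = (1007/1890, 1544/945, -7/6)
c = (0, 7/4, 91/45)
Ac = (0, 0, -7/9)
Σ b_i: 1007/1890·1 + 1544/945·1 + (-7/6)·1 = 1 ✓
b·c: 1544/945·7/4 + (-7/6)·91/45 = 1/2 ✓
b·c²: 1544/945·49/16 + (-7/6)·8281/2025 = 1414/6075 ≠ 1/3 ⇒ order 2.
b·Ac: (-7/6)·(-7/9) = 49/54 ≠ 1/6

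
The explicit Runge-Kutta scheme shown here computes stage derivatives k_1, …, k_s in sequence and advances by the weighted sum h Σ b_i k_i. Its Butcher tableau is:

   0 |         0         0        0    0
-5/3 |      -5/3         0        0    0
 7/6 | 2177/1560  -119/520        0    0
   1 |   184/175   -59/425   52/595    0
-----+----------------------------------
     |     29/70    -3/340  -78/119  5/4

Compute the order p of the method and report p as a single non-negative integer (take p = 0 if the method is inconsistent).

4

b = (29/70, -3/340, -78/119, 5/4)
c = (0, -5/3, 7/6, 1)
Ac = (0, 0, 119/312, 1/3)
Σ b_i: 29/70·1 + (-3/340)·1 + (-78/119)·1 + 5/4·1 = 1 ✓
b·c: (-3/340)·(-5/3) + (-78/119)·7/6 + 5/4·1 = 1/2 ✓
b·c²: (-3/340)·25/9 + (-78/119)·49/36 + 5/4·1 = 1/3 ✓
b·Ac: (-78/119)·119/312 + 5/4·1/3 = 1/6 ✓
b·c³: (-3/340)·(-125/27) + (-78/119)·343/216 + 5/4·1 = 1/4 ✓
b·(c∘Ac): (-78/119)·833/1872 + 5/4·1/3 = 1/8 ✓
b·Ac²: (-78/119)·(-595/936) + 5/4·(-4/15) = 1/12 ✓
b·A²c: 5/4·1/30 = 1/24 ✓; 4 stages ⇒ order 4.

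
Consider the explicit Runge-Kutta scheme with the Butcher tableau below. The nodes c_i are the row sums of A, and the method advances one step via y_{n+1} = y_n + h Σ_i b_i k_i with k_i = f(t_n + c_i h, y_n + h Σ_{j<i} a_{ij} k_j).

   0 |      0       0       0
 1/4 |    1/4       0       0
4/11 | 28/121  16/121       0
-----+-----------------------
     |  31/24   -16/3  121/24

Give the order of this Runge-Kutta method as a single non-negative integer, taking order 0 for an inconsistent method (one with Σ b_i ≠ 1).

3

b = (31/24, -16/3, 121/24)
c = (0, 1/4, 4/11)
Ac = (0, 0, 4/121)
Σ b_i: 31/24·1 + (-16/3)·1 + 121/24·1 = 1 ✓
b·c: (-16/3)·1/4 + 121/24·4/11 = 1/2 ✓
b·c²: (-16/3)·1/16 + 121/24·16/121 = 1/3 ✓
b·Ac: 121/24·4/121 = 1/6 ✓; 3 stages ⇒ order 3.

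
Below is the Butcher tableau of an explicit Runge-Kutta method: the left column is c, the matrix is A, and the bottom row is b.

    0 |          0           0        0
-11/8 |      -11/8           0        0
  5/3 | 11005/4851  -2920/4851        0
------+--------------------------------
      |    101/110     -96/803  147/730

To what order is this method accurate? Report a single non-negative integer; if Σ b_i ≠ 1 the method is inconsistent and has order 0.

b = (101/110, -96/803, 147/730)
c = (0, -11/8, 5/3)
Ac = (0, 0, 365/441)
Σ b_i: 101/110·1 + (-96/803)·1 + 147/730·1 = 1 ✓
b·c: (-96/803)·(-11/8) + 147/730·5/3 = 1/2 ✓
b·c²: (-96/803)·121/64 + 147/730·25/9 = 1/3 ✓
b·Ac: 147/730·365/441 = 1/6 ✓; 3 stages ⇒ order 3.

3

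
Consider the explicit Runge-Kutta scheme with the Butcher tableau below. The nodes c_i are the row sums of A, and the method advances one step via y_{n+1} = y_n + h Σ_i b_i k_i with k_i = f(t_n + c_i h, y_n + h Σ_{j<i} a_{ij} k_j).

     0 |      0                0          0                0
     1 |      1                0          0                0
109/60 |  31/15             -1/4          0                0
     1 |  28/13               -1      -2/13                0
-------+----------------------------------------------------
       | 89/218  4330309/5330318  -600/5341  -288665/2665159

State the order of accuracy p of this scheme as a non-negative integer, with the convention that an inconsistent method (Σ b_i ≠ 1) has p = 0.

3

b = (89/218, 4330309/5330318, -600/5341, -288665/2665159)
c = (0, 1, 109/60, 1)
Ac = (0, 0, -1/4, -499/390)
Σ b_i: 89/218·1 + 4330309/5330318·1 + (-600/5341)·1 + (-288665/2665159)·1 = 1 ✓
b·c: 4330309/5330318·1 + (-600/5341)·109/60 + (-288665/2665159)·1 = 1/2 ✓
b·c²: 4330309/5330318·1 + (-600/5341)·11881/3600 + (-288665/2665159)·1 = 1/3 ✓
b·Ac: (-600/5341)·(-1/4) + (-288665/2665159)·(-499/390) = 1/6 ✓
b·c³: 4330309/5330318·1 + (-600/5341)·1295029/216000 + (-288665/2665159)·1 = 11/360 ≠ 1/4 ⇒ order 3.
b·(c∘Ac): (-600/5341)·(-109/240) + (-288665/2665159)·(-499/390) = 62/327 ≠ 1/8
b·Ac²: (-600/5341)·(-1/4) + (-288665/2665159)·(-35281/23400) = 34381/179640 ≠ 1/12
b·A²c: (-288665/2665159)·1/26 = -22205/5330318 ≠ 1/24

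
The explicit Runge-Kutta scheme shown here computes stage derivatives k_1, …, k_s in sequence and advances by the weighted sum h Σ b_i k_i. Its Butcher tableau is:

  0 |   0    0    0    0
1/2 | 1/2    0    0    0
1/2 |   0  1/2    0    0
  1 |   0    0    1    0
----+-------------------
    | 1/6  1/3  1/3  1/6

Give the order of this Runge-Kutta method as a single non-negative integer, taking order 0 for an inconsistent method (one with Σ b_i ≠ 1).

4

b = (1/6, 1/3, 1/3, 1/6)
c = (0, 1/2, 1/2, 1)
Ac = (0, 0, 1/4, 1/2)
Σ b_i: 1/6·1 + 1/3·1 + 1/3·1 + 1/6·1 = 1 ✓
b·c: 1/3·1/2 + 1/3·1/2 + 1/6·1 = 1/2 ✓
b·c²: 1/3·1/4 + 1/3·1/4 + 1/6·1 = 1/3 ✓
b·Ac: 1/3·1/4 + 1/6·1/2 = 1/6 ✓
b·c³: 1/3·1/8 + 1/3·1/8 + 1/6·1 = 1/4 ✓
b·(c∘Ac): 1/3·1/8 + 1/6·1/2 = 1/8 ✓
b·Ac²: 1/3·1/8 + 1/6·1/4 = 1/12 ✓
b·A²c: 1/6·1/4 = 1/24 ✓; 4 stages ⇒ order 4.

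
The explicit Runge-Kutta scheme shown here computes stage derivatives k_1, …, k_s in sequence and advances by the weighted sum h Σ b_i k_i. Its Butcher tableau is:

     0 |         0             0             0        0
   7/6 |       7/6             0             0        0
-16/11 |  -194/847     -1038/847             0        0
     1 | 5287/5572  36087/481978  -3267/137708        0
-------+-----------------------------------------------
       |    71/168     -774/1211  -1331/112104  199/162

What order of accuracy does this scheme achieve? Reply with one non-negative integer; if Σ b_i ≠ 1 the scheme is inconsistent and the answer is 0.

b = (71/168, -774/1211, -1331/112104, 199/162)
c = (0, 7/6, -16/11, 1)
Ac = (0, 0, -173/121, 97/796)
Σ b_i: 71/168·1 + (-774/1211)·1 + (-1331/112104)·1 + 199/162·1 = 1 ✓
b·c: (-774/1211)·7/6 + (-1331/112104)·(-16/11) + 199/162·1 = 1/2 ✓
b·c²: (-774/1211)·49/36 + (-1331/112104)·256/121 + 199/162·1 = 1/3 ✓
b·Ac: (-1331/112104)·(-173/121) + 199/162·97/796 = 1/6 ✓
b·c³: (-774/1211)·343/216 + (-1331/112104)·(-4096/1331) + 199/162·1 = 1/4 ✓
b·(c∘Ac): (-1331/112104)·2768/1331 + 199/162·97/796 = 1/8 ✓
b·Ac²: (-1331/112104)·(-1211/726) + 199/162·247/4776 = 1/12 ✓
b·A²c: 199/162·27/796 = 1/24 ✓; 4 stages ⇒ order 4.

4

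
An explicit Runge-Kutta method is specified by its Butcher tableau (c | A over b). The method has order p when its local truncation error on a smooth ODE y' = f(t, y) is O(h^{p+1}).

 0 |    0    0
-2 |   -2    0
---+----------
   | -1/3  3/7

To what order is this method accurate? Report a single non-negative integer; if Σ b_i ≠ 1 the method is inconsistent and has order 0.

b = (-1/3, 3/7)
c = (0, -2)
Σ b_i: (-1/3)·1 + 3/7·1 = 2/21 ≠ 1 ⇒ order 0.

0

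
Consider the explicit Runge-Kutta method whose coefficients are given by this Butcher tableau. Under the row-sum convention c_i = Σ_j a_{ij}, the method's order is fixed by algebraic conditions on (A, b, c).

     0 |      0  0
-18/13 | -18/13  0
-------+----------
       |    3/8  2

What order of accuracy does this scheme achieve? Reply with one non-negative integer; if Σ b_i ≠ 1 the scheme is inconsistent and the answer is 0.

0

b = (3/8, 2)
c = (0, -18/13)
Σ b_i: 3/8·1 + 2·1 = 19/8 ≠ 1 ⇒ order 0.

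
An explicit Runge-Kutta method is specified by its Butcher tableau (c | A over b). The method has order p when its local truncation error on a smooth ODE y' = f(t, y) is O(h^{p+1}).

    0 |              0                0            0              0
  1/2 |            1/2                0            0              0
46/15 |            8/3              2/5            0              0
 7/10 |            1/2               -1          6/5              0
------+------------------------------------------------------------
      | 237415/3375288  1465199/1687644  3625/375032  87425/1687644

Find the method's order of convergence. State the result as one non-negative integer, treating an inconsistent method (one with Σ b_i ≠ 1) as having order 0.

3

b = (237415/3375288, 1465199/1687644, 3625/375032, 87425/1687644)
c = (0, 1/2, 46/15, 7/10)
Ac = (0, 0, 1/5, 159/50)
Σ b_i: 237415/3375288·1 + 1465199/1687644·1 + 3625/375032·1 + 87425/1687644·1 = 1 ✓
b·c: 1465199/1687644·1/2 + 3625/375032·46/15 + 87425/1687644·7/10 = 1/2 ✓
b·c²: 1465199/1687644·1/4 + 3625/375032·2116/225 + 87425/1687644·49/100 = 1/3 ✓
b·Ac: 3625/375032·1/5 + 87425/1687644·159/50 = 1/6 ✓
b·c³: 1465199/1687644·1/8 + 3625/375032·97336/3375 + 87425/1687644·343/1000 = 5859377/14465520 ≠ 1/4 ⇒ order 3.
b·(c∘Ac): 3625/375032·46/75 + 87425/1687644·1113/500 = 1364087/11250960 ≠ 1/8
b·Ac²: 3625/375032·1/10 + 87425/1687644·16553/1500 = 2070847/3616380 ≠ 1/12
b·A²c: 87425/1687644·6/25 = 3497/281274 ≠ 1/24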